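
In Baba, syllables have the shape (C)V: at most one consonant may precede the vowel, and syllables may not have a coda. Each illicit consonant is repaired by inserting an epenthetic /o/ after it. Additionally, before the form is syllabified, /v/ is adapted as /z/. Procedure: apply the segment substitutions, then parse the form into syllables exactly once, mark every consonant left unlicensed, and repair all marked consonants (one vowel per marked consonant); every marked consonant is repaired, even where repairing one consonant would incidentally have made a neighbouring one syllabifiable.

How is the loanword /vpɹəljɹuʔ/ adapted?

Substitution: /v/ → /z/, giving /zpɹəljɹuʔ/.
Under (C)V, the unsyllabifiable consonants are /z/, /p/, /l/, /j/, /ʔ/ (no codas are permitted; onsets are limited to one consonant).
Each unlicensed consonant becomes the onset of a new syllable: /z/ → /zo/, /p/ → /po/, /l/ → /lo/, /j/ → /jo/, /ʔ/ → /ʔo/.

zopoɹəlojoɹuʔo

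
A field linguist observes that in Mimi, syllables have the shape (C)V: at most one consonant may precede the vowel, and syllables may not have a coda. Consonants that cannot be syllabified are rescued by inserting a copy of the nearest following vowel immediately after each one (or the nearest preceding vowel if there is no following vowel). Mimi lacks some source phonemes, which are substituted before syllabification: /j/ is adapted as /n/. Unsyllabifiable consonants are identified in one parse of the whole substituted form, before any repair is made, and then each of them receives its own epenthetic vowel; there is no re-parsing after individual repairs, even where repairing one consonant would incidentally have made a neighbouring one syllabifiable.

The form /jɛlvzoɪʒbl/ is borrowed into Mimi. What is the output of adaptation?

Substitution: /j/ → /n/, giving /nɛlvzoɪʒbl/.
Syllabifying with onset maximization leaves /l/, /v/, /ʒ/, /b/, /l/ stranded (no codas are permitted; onsets are limited to one consonant).
Inserting the epenthetic vowel yields /l/ → /lo/, /v/ → /vo/, /ʒ/ → /ʒɪ/, /b/ → /bɪ/, /l/ → /lɪ/.

nɛlovozoɪʒɪbɪlɪ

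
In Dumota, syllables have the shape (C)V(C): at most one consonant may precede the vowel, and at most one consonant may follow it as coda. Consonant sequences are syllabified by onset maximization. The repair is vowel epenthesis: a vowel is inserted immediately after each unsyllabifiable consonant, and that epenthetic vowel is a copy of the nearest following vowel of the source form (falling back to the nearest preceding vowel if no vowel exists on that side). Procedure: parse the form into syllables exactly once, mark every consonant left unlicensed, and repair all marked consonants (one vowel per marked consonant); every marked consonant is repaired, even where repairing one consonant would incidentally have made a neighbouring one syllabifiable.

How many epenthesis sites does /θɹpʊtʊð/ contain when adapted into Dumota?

The unsyllabifiable consonants are /θ/, /ɹ/; each receives one epenthetic vowel.

2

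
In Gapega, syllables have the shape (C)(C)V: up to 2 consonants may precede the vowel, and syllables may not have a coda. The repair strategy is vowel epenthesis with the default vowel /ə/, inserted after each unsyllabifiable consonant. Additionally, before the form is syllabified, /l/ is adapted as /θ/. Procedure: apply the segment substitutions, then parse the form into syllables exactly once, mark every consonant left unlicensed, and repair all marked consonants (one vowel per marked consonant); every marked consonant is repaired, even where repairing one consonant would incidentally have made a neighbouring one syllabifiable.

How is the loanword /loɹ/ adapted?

Substitution: /l/ → /θ/, giving /θoɹ/.
Syllabifying with onset maximization leaves /ɹ/ stranded (no codas are permitted; onsets may contain at most 2 consonants).
Epenthesis after each stranded consonant: /ɹ/ → /ɹə/.

θoɹə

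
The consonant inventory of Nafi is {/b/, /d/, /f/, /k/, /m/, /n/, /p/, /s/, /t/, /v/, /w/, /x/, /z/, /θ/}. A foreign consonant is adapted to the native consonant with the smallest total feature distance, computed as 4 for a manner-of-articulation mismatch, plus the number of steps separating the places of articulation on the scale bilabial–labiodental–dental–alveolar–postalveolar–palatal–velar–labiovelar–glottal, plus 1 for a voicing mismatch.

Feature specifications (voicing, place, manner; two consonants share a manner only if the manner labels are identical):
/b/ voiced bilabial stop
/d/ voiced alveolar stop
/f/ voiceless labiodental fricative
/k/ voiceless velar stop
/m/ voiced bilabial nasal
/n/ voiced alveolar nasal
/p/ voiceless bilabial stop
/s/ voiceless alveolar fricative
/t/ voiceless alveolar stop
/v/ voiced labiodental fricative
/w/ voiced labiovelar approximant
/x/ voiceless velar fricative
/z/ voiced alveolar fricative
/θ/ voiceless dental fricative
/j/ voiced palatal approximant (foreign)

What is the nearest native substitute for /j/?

w

/w/ is closest: same manner (approximant), place distance 2 (palatal→labiovelar), same voicing; total 2. Next closest is /d/ at distance 6.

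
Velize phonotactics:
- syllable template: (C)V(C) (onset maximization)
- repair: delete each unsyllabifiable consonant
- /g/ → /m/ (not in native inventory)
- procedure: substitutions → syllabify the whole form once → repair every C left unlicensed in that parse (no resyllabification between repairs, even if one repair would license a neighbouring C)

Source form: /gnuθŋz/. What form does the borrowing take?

Substitution: /g/ → /m/, giving /mnuθŋz/.
Syllabifying with onset maximization leaves /m/, /ŋ/, /z/ stranded (at most one coda consonant is licensed; onsets are limited to one consonant).
Deletion applies to /m/, /ŋ/, /z/.

nuθ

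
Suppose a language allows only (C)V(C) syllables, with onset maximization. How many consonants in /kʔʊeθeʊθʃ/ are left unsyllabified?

2

Under (C)V(C), the unsyllabifiable consonants are /k/, /ʃ/ (at most one coda consonant is licensed; onsets are limited to one consonant).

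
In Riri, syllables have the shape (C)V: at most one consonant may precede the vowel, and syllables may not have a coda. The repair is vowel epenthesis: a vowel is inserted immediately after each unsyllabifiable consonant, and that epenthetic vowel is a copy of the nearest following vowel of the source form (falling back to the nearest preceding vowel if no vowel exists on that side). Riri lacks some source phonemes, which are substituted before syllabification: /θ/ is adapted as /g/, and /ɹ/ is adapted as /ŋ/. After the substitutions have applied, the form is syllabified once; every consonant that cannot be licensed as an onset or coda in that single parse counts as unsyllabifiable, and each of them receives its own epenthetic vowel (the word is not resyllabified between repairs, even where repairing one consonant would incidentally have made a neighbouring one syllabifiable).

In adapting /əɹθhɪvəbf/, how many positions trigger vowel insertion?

4

After substitution the input is /əŋghɪvəbf/.
The unsyllabifiable consonants are /ŋ/, /g/, /b/, /f/; each receives one epenthetic vowel.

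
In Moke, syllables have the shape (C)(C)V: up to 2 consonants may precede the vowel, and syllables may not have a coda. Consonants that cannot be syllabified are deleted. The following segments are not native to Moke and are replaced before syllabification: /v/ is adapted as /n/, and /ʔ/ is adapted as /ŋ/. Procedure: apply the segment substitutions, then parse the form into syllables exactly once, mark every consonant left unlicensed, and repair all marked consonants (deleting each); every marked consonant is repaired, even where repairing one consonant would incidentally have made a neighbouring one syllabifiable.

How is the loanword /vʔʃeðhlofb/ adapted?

Substitution: /v/ → /n/, /ʔ/ → /ŋ/, giving /nŋʃeðhlofb/.
The consonants /n/, /ð/, /f/, /b/ cannot be parsed into a legal (C)(C)V syllable (no codas are permitted; onsets may contain at most 2 consonants).
Deleting the stranded consonants removes /n/, /ð/, /f/, /b/.

ŋʃehlo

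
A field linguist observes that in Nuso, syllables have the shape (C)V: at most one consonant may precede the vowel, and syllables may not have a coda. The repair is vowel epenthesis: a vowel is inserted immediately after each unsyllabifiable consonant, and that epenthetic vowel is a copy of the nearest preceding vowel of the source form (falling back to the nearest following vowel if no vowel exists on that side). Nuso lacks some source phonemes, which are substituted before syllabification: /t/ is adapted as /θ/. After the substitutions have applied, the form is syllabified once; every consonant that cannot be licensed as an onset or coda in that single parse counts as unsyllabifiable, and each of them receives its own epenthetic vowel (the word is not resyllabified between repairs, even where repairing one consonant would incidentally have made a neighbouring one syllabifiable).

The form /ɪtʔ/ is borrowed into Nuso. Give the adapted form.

Substitution: /t/ → /θ/, giving /ɪθʔ/.
The consonants /θ/, /ʔ/ cannot be parsed into a legal (C)V syllable (no codas are permitted; onsets are limited to one consonant).
Each unlicensed consonant becomes the onset of a new syllable: /θ/ → /θɪ/, /ʔ/ → /ʔɪ/.

ɪθɪʔɪ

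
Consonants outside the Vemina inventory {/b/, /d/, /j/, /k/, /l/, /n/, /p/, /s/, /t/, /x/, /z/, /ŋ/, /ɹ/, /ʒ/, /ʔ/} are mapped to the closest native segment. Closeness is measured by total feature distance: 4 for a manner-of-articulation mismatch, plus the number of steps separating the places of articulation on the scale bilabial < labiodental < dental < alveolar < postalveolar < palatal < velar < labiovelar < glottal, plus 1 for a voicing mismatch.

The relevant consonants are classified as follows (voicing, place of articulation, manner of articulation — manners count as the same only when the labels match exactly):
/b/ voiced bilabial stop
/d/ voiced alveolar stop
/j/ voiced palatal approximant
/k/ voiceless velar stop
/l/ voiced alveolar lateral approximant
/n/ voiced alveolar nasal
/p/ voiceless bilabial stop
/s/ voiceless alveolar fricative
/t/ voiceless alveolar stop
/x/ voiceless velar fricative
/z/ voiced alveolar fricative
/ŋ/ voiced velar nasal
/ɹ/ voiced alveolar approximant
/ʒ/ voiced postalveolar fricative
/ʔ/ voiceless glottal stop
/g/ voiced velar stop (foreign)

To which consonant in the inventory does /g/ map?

/k/ is closest: same manner (stop), place distance 0 (velar→velar), voicing differs (+1); total 1. Next closest is /d/ at distance 3.

k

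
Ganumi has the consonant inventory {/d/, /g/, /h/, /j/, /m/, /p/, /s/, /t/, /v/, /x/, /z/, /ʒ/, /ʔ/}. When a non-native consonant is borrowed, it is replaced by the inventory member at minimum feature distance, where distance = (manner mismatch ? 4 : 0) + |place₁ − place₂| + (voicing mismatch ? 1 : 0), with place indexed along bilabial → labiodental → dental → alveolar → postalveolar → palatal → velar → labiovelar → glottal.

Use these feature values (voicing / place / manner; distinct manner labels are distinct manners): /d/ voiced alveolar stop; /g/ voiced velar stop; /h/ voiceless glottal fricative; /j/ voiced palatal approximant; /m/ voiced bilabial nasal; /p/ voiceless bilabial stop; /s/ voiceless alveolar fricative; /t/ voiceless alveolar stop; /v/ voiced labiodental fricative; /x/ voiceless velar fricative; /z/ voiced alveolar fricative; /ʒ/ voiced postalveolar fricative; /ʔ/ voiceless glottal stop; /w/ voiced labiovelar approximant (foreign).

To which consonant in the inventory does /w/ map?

/j/ is closest: same manner (approximant), place distance 2 (labiovelar→palatal), same voicing; total 2. Next closest is /g/ at distance 5.

j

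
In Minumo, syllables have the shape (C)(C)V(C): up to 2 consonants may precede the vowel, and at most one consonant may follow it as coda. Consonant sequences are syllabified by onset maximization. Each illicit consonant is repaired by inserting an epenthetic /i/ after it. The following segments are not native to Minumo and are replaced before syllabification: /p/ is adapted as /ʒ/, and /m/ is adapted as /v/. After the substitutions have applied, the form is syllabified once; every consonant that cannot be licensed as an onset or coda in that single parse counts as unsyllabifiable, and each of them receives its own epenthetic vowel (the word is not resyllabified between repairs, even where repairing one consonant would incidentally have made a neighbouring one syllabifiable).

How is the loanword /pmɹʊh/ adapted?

Substitution: /p/ → /ʒ/, /m/ → /v/, giving /ʒvɹʊh/.
Syllabifying with onset maximization leaves /ʒ/ stranded (at most one coda consonant is licensed; onsets may contain at most 2 consonants).
Each unlicensed consonant becomes the onset of a new syllable: /ʒ/ → /ʒi/.

ʒivɹʊh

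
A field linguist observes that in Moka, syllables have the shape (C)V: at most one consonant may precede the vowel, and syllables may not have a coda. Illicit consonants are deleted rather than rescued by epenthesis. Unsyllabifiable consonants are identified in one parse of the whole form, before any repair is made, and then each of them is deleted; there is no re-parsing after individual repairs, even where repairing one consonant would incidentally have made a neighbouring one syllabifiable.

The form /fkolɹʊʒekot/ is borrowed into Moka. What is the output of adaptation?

The consonants /f/, /l/, /t/ cannot be parsed into a legal (C)V syllable (no codas are permitted; onsets are limited to one consonant).
Each unlicensed consonant is deleted: /f/, /l/, /t/.

koɹʊʒeko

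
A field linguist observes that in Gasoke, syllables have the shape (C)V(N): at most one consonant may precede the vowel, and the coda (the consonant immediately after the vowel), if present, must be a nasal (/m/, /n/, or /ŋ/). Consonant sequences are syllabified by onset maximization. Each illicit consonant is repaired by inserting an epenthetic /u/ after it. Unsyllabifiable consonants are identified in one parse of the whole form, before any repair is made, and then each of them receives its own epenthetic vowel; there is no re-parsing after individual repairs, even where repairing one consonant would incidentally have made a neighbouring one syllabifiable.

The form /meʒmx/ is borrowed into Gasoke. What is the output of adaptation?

meʒumuxu

The consonants /ʒ/, /m/, /x/ cannot be parsed into a legal (C)V(N) syllable (only a nasal (/m/, /n/, or /ŋ/) is licensed in coda position; onsets are limited to one consonant).
Epenthesis after each stranded consonant: /ʒ/ → /ʒu/, /m/ → /mu/, /x/ → /xu/.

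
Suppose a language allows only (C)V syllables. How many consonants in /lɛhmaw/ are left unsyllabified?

2

The consonants /h/, /w/ cannot be parsed into a legal (C)V syllable (no codas are permitted; onsets are limited to one consonant).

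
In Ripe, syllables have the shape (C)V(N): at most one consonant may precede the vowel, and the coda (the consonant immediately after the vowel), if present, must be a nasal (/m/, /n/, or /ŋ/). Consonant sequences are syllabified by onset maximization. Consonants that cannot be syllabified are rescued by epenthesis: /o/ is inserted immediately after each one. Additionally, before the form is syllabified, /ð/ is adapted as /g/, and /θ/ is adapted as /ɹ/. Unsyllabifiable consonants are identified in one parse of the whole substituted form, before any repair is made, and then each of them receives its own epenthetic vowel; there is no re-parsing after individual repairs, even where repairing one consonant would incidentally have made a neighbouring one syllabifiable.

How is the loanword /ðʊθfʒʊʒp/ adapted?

gʊɹofoʒʊʒopo

Substitution: /ð/ → /g/, /θ/ → /ɹ/, giving /gʊɹfʒʊʒp/.
Under (C)V(N), the unsyllabifiable consonants are /ɹ/, /f/, /ʒ/, /p/ (only a nasal (/m/, /n/, or /ŋ/) is licensed in coda position; onsets are limited to one consonant).
Each unlicensed consonant becomes the onset of a new syllable: /ɹ/ → /ɹo/, /f/ → /fo/, /ʒ/ → /ʒo/, /p/ → /po/.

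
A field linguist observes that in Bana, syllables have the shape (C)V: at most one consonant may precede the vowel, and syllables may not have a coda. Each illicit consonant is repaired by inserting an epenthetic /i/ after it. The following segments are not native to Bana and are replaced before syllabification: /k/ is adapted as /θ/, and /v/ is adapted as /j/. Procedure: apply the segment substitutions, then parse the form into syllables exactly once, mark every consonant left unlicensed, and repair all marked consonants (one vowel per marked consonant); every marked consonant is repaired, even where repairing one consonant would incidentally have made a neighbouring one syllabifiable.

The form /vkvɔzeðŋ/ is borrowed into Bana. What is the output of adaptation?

jiθijɔzeðiŋi

Substitution: /v/ → /j/, /k/ → /θ/, giving /jθjɔzeðŋ/.
The consonants /j/, /θ/, /ð/, /ŋ/ cannot be parsed into a legal (C)V syllable (no codas are permitted; onsets are limited to one consonant).
Epenthesis after each stranded consonant: /j/ → /ji/, /θ/ → /θi/, /ð/ → /ði/, /ŋ/ → /ŋi/.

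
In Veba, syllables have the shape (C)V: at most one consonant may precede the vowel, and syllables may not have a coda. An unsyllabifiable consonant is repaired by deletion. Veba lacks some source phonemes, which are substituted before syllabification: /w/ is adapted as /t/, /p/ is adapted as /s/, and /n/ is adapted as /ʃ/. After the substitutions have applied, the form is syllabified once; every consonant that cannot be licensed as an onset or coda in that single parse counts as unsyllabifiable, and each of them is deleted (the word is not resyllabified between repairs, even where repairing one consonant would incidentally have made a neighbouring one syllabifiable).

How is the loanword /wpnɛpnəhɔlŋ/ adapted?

Substitution: /w/ → /t/, /p/ → /s/, /n/ → /ʃ/, giving /tsʃɛsʃəhɔlŋ/.
Under (C)V, the unsyllabifiable consonants are /t/, /s/, /s/, /l/, /ŋ/ (no codas are permitted; onsets are limited to one consonant).
Deleting the stranded consonants removes /t/, /s/, /s/, /l/, /ŋ/.

ʃɛʃəhɔ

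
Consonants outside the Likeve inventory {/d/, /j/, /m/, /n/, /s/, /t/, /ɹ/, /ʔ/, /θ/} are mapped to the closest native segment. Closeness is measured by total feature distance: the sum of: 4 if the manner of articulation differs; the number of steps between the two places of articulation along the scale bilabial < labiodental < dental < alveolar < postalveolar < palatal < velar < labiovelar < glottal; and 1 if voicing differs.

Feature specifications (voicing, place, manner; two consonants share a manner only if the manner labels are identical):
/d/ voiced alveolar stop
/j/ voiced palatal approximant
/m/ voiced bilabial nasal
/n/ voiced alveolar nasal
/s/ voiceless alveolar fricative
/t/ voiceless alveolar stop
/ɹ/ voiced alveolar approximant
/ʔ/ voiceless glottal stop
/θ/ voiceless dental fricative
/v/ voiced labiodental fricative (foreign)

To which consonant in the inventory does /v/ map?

θ

/θ/ is closest: same manner (fricative), place distance 1 (labiodental→dental), voicing differs (+1); total 2. Next closest is /s/ at distance 3.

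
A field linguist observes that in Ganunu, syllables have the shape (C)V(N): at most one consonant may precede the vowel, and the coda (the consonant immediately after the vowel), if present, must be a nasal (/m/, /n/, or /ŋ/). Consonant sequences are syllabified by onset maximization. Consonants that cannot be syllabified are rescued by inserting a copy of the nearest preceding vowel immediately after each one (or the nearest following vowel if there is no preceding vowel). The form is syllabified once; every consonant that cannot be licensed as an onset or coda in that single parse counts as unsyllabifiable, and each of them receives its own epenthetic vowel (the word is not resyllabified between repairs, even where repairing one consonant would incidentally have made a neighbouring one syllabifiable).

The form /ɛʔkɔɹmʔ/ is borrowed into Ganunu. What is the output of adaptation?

ɛʔɛkɔɹɔmɔʔɔ

Syllabifying with onset maximization leaves /ʔ/, /ɹ/, /m/, /ʔ/ stranded (only a nasal (/m/, /n/, or /ŋ/) is licensed in coda position; onsets are limited to one consonant).
Epenthesis after each stranded consonant: /ʔ/ → /ʔɛ/, /ɹ/ → /ɹɔ/, /m/ → /mɔ/, /ʔ/ → /ʔɔ/.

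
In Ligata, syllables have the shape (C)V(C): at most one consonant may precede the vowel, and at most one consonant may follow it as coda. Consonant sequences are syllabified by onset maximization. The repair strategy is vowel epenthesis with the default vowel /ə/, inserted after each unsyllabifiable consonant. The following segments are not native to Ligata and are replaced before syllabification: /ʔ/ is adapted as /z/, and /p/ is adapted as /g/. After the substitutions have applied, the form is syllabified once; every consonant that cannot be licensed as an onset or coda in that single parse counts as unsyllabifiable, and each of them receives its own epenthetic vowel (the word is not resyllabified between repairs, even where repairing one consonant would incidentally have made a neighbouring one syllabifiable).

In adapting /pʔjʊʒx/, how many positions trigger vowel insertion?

3

After substitution the input is /gzjʊʒx/.
The unsyllabifiable consonants are /g/, /z/, /x/; each receives one epenthetic vowel.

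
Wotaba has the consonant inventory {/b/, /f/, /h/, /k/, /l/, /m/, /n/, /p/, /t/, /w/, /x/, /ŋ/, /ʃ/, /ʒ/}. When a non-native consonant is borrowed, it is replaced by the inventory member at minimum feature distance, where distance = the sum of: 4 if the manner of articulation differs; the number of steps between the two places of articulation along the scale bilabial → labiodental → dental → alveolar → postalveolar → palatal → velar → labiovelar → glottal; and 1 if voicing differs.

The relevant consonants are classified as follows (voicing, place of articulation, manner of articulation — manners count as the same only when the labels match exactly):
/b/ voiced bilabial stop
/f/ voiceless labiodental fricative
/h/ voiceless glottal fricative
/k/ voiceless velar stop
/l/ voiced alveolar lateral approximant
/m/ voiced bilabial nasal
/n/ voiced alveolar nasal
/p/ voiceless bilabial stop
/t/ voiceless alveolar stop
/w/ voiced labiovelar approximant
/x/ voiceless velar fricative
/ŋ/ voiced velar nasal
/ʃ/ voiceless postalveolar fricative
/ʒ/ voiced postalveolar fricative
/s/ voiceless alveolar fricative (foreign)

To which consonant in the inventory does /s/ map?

ʃ

/ʃ/ is closest: same manner (fricative), place distance 1 (alveolar→postalveolar), same voicing; total 1. Next closest is /f/ at distance 2.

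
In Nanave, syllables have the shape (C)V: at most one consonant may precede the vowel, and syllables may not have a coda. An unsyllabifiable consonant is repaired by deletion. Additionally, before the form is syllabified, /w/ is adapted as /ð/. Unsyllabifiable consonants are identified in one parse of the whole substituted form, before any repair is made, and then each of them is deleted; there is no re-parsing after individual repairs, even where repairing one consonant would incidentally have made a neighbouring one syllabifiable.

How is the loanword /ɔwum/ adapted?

Substitution: /w/ → /ð/, giving /ɔðum/.
The consonants /m/ cannot be parsed into a legal (C)V syllable (no codas are permitted; onsets are limited to one consonant).
Each unlicensed consonant is deleted: /m/.

ɔðu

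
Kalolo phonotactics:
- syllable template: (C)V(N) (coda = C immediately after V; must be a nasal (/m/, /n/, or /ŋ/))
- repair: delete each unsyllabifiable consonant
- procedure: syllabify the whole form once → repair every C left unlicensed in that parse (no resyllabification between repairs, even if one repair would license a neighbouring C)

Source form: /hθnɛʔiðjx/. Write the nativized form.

Syllabifying with onset maximization leaves /h/, /θ/, /ð/, /j/, /x/ stranded (only a nasal (/m/, /n/, or /ŋ/) is licensed in coda position; onsets are limited to one consonant).
Deletion applies to /h/, /θ/, /ð/, /j/, /x/.

nɛʔi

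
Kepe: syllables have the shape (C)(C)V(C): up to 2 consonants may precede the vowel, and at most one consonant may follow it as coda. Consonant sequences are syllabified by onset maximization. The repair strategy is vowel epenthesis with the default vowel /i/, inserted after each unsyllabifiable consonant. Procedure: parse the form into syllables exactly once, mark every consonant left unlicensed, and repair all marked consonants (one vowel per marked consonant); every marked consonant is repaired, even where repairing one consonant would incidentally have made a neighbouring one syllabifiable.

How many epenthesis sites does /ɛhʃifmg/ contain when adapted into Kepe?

The unsyllabifiable consonants are /m/, /g/; each receives one epenthetic vowel.

2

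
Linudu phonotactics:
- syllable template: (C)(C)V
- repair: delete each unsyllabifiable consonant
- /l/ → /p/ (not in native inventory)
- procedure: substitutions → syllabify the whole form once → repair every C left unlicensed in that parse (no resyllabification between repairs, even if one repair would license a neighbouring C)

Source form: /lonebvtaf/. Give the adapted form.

ponevta

Substitution: /l/ → /p/, giving /ponebvtaf/.
Syllabifying with onset maximization leaves /b/, /f/ stranded (no codas are permitted; onsets may contain at most 2 consonants).
Each unlicensed consonant is deleted: /b/, /f/.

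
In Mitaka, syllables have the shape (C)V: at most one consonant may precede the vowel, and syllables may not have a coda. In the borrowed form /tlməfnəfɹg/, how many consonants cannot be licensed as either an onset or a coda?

Syllabifying with onset maximization leaves /t/, /l/, /f/, /f/, /ɹ/, /g/ stranded (no codas are permitted; onsets are limited to one consonant).

6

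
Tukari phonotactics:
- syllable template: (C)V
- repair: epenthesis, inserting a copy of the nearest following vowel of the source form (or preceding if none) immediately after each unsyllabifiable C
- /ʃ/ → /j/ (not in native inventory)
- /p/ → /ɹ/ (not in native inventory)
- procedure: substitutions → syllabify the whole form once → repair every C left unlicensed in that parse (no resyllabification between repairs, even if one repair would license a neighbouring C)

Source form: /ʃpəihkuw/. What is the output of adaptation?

Substitution: /ʃ/ → /j/, /p/ → /ɹ/, giving /jɹəihkuw/.
Under (C)V, the unsyllabifiable consonants are /j/, /h/, /w/ (no codas are permitted; onsets are limited to one consonant).
Inserting the epenthetic vowel yields /j/ → /jə/, /h/ → /hu/, /w/ → /wu/.

jəɹəihukuwu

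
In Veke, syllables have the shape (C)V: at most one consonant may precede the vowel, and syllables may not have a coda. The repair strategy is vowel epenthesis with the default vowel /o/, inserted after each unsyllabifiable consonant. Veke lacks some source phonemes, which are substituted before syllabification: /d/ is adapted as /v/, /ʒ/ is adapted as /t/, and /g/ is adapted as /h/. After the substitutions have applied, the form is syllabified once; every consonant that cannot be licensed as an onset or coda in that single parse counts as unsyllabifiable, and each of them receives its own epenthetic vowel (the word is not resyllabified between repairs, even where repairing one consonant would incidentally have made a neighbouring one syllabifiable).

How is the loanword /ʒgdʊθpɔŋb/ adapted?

Substitution: /ʒ/ → /t/, /g/ → /h/, /d/ → /v/, giving /thvʊθpɔŋb/.
The consonants /t/, /h/, /θ/, /ŋ/, /b/ cannot be parsed into a legal (C)V syllable (no codas are permitted; onsets are limited to one consonant).
Epenthesis after each stranded consonant: /t/ → /to/, /h/ → /ho/, /θ/ → /θo/, /ŋ/ → /ŋo/, /b/ → /bo/.

tohovʊθopɔŋobo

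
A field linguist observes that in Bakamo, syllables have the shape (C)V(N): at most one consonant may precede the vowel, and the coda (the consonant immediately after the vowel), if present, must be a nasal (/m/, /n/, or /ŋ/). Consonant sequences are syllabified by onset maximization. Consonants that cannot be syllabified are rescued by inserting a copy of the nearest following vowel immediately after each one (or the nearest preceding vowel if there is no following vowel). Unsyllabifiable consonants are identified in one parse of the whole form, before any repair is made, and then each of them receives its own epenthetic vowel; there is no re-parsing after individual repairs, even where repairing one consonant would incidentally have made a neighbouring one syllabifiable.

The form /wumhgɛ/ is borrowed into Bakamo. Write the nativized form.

wumhɛgɛ

Under (C)V(N), the unsyllabifiable consonants are /h/ (only a nasal (/m/, /n/, or /ŋ/) is licensed in coda position; onsets are limited to one consonant).
Each unlicensed consonant becomes the onset of a new syllable: /h/ → /hɛ/.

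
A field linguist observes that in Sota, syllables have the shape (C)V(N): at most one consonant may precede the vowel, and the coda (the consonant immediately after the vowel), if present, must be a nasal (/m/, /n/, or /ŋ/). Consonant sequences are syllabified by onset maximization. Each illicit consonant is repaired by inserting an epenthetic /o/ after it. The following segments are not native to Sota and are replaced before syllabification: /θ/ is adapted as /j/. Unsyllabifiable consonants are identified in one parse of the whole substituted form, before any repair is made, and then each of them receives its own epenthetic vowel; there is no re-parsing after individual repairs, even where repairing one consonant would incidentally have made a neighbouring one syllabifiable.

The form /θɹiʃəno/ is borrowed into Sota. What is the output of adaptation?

joɹiʃəno

Substitution: /θ/ → /j/, giving /jɹiʃəno/.
Syllabifying with onset maximization leaves /j/ stranded (only a nasal (/m/, /n/, or /ŋ/) is licensed in coda position; onsets are limited to one consonant).
Inserting the epenthetic vowel yields /j/ → /jo/.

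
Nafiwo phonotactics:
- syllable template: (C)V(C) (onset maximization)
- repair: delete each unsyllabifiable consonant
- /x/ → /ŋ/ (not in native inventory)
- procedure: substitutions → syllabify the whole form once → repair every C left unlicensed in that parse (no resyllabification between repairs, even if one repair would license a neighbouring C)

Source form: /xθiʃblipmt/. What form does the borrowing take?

Substitution: /x/ → /ŋ/, giving /ŋθiʃblipmt/.
Under (C)V(C), the unsyllabifiable consonants are /ŋ/, /b/, /m/, /t/ (at most one coda consonant is licensed; onsets are limited to one consonant).
Each unlicensed consonant is deleted: /ŋ/, /b/, /m/, /t/.

θiʃlip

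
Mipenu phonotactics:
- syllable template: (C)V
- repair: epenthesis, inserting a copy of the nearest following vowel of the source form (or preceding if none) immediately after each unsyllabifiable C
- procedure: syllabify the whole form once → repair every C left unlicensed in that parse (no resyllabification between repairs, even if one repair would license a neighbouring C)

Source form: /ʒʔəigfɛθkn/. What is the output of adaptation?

ʒəʔəigɛfɛθɛkɛnɛ

Under (C)V, the unsyllabifiable consonants are /ʒ/, /g/, /θ/, /k/, /n/ (no codas are permitted; onsets are limited to one consonant).
Inserting the epenthetic vowel yields /ʒ/ → /ʒə/, /g/ → /gɛ/, /θ/ → /θɛ/, /k/ → /kɛ/, /n/ → /nɛ/.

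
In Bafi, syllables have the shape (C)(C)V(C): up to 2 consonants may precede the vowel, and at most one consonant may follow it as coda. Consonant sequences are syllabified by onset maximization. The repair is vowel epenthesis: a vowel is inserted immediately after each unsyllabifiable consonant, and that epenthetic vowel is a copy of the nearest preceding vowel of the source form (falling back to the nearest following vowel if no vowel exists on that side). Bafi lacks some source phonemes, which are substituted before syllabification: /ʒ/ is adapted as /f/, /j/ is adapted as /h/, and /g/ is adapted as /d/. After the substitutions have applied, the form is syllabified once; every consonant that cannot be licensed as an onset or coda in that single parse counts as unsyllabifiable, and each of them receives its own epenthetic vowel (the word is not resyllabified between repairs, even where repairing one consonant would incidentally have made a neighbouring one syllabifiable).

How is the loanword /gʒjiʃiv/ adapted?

difhiʃiv

Substitution: /g/ → /d/, /ʒ/ → /f/, /j/ → /h/, giving /dfhiʃiv/.
Syllabifying with onset maximization leaves /d/ stranded (at most one coda consonant is licensed; onsets may contain at most 2 consonants).
Each unlicensed consonant becomes the onset of a new syllable: /d/ → /di/.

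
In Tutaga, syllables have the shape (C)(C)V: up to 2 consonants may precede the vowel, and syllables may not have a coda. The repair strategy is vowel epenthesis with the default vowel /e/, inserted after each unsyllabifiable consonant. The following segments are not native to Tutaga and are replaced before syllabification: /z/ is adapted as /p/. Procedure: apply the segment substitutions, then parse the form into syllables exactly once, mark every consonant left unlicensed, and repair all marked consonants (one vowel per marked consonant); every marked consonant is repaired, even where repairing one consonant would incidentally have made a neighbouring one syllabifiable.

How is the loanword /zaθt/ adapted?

paθete

Substitution: /z/ → /p/, giving /paθt/.
The consonants /θ/, /t/ cannot be parsed into a legal (C)(C)V syllable (no codas are permitted; onsets may contain at most 2 consonants).
Epenthesis after each stranded consonant: /θ/ → /θe/, /t/ → /te/.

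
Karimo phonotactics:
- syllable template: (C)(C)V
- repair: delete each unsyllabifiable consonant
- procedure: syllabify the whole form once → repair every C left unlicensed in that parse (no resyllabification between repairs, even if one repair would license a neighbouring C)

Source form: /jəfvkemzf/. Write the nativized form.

Syllabifying with onset maximization leaves /f/, /m/, /z/, /f/ stranded (no codas are permitted; onsets may contain at most 2 consonants).
Deletion applies to /f/, /m/, /z/, /f/.

jəvke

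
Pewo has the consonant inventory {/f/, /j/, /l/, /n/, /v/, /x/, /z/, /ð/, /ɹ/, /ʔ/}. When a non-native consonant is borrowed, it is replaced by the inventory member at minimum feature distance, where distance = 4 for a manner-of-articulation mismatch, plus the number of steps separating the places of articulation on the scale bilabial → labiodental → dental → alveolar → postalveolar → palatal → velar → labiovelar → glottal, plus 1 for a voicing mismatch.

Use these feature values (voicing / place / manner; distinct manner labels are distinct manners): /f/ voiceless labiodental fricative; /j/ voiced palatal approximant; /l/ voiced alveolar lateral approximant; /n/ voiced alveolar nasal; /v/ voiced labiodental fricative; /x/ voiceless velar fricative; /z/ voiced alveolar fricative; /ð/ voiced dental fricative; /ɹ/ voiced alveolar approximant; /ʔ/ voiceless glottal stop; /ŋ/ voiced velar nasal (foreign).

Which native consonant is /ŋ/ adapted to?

/n/ is closest: same manner (nasal), place distance 3 (velar→alveolar), same voicing; total 3. Next closest is /j/ at distance 5.

n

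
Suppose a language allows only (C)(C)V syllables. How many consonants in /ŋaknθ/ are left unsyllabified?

The consonants /k/, /n/, /θ/ cannot be parsed into a legal (C)(C)V syllable (no codas are permitted; onsets may contain at most 2 consonants).

3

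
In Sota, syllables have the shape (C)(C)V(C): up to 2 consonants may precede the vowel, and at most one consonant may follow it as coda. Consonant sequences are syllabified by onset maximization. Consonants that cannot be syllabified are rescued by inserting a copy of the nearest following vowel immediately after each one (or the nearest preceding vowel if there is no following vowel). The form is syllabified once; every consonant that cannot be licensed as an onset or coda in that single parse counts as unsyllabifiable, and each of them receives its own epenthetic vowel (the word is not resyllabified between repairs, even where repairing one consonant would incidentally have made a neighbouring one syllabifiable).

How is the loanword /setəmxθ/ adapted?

setəmxəθə

Syllabifying with onset maximization leaves /x/, /θ/ stranded (at most one coda consonant is licensed; onsets may contain at most 2 consonants).
Epenthesis after each stranded consonant: /x/ → /xə/, /θ/ → /θə/.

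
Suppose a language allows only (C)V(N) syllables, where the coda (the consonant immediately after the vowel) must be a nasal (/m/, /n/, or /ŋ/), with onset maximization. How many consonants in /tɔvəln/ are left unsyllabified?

2

Under (C)V(N), the unsyllabifiable consonants are /l/, /n/ (only a nasal (/m/, /n/, or /ŋ/) is licensed in coda position; onsets are limited to one consonant).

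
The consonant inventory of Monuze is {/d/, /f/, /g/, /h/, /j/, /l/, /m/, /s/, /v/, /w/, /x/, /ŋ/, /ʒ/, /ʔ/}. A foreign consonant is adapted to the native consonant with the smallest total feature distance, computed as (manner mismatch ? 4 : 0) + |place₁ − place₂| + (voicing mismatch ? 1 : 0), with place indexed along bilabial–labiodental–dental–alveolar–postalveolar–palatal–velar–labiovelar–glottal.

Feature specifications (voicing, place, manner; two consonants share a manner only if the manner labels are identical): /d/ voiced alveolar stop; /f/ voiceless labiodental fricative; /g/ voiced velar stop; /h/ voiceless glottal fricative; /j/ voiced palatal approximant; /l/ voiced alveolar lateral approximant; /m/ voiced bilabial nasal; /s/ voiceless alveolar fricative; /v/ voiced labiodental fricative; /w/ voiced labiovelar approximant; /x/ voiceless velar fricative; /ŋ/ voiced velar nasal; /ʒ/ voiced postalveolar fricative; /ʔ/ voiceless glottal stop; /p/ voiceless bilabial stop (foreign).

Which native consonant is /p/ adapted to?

d

/d/ is closest: same manner (stop), place distance 3 (bilabial→alveolar), voicing differs (+1); total 4. Next closest is /f/ at distance 5.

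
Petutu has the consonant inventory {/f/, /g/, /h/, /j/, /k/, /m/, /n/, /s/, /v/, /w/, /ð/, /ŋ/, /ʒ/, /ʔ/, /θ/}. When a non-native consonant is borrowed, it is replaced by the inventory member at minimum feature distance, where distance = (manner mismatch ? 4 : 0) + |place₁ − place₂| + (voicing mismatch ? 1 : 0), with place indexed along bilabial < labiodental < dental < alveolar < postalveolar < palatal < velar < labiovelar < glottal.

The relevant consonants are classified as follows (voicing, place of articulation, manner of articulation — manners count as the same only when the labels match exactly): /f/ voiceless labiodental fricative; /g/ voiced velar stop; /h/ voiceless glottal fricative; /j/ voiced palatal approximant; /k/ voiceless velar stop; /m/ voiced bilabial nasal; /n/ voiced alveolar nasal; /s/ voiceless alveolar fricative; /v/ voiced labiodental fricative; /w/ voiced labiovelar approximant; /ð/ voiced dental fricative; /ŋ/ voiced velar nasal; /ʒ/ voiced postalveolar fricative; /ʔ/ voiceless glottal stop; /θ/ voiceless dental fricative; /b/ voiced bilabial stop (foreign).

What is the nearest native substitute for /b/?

m

/m/ is closest: manner differs (stop→nasal, +4), place distance 0 (bilabial→bilabial), same voicing; total 4. Next closest is /v/ at distance 5.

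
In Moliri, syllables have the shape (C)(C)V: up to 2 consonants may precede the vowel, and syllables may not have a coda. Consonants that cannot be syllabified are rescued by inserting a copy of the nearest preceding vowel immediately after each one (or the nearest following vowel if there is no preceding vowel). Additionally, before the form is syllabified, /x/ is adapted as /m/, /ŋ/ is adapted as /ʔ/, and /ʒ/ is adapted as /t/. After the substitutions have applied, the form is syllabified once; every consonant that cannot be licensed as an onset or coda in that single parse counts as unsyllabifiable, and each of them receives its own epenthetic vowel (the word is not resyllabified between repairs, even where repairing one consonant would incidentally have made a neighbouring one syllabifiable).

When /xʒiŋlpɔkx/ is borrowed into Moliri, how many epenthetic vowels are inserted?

After substitution the input is /mtiʔlpɔkm/.
The unsyllabifiable consonants are /ʔ/, /k/, /m/; each receives one epenthetic vowel.

3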